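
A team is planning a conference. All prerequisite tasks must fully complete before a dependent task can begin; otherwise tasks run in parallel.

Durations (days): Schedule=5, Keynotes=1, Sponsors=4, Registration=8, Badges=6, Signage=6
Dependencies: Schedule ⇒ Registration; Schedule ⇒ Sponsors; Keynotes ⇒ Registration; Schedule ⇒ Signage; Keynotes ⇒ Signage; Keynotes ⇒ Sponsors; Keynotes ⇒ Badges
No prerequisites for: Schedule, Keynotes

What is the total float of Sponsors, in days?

4

Critical path: Schedule→Registration = 5+8 = 13, so the finish is 13 days.
Sponsors finishes as early as 9 and must finish by 13.
Slack of Sponsors = 9 − 5 = 4 days.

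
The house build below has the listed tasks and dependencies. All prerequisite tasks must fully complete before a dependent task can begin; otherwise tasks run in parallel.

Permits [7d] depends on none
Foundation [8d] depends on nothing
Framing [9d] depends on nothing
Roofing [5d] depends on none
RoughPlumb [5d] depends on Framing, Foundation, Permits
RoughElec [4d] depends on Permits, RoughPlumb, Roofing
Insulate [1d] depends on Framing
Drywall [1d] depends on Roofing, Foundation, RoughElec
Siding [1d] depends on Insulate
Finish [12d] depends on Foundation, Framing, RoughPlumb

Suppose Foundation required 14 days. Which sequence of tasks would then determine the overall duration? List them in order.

Foundation, RoughPlumb, Finish

As given, the longest chain is Framing→RoughPlumb→Finish = 9+5+12 = 26, so the finish is 26 days.
Foundation has 1 day of float (longest path through it is 25).
Now Foundation→RoughPlumb→Finish = 14+5+12 = 31 is longest, so the finish becomes 31 days.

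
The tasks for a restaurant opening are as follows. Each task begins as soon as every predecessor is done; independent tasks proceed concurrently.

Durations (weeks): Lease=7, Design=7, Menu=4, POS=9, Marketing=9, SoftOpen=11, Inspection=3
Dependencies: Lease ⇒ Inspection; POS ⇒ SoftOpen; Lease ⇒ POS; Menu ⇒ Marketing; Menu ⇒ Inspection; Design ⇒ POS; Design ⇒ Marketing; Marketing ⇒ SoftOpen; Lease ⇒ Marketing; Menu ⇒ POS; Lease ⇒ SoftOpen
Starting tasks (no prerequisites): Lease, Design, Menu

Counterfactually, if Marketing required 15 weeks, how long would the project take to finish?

33

Baseline: Design→Marketing→SoftOpen = 7+9+11 = 27 → 27 weeks.
Marketing is on the critical path; changing it to 15 makes that path 33 weeks.
Now Lease→Marketing→SoftOpen = 7+15+11 = 33 is longest, so the finish becomes 33 weeks.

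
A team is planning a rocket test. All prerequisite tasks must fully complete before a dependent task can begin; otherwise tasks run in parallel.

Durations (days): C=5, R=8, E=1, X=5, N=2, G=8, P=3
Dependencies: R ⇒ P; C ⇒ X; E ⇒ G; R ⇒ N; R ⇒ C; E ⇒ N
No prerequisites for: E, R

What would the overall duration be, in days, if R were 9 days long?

Critical path before the change: R→C→X = 8+5+5 = 18 giving 18 days.
R lies on that path, so at 9 days the path becomes 19 days.
The critical path is still R→C→X; finish is now 19 days.

19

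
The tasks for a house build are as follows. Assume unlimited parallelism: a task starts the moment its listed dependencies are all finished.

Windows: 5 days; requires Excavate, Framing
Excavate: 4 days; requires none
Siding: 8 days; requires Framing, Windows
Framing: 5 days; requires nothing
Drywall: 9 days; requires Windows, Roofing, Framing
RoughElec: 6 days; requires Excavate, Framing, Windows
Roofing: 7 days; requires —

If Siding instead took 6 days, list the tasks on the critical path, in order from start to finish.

Framing, Windows, Drywall

Actual critical path: Framing→Windows→Drywall = 5+5+9 = 19 ⇒ 19 days.
Siding is off the critical path — its longest chain is 18 days, giving 1 of slack.
The critical path is still Framing→Windows→Drywall; finish is now 19 days.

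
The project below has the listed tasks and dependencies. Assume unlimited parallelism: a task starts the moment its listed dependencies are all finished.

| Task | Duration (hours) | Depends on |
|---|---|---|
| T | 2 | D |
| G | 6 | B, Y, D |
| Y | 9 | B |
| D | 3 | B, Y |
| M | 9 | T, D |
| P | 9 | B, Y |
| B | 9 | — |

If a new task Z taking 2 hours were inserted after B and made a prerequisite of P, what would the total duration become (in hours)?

Originally the project takes 32 hours.
With Z inserted, P now waits for max(B, Y, Z).
New critical path: B→Y→D→T→M = 9+9+3+2+9 = 32 ⇒ 32 hours.

32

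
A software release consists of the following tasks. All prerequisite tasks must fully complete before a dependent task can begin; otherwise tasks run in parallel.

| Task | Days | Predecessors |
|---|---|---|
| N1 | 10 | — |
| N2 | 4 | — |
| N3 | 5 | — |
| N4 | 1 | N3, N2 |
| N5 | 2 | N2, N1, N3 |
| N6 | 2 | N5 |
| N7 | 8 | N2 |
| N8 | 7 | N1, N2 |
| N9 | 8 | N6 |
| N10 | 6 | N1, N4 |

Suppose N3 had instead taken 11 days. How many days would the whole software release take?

23

The binding path is N1→N5→N6→N9 = 10+2+2+8 = 22; finish at 22 days.
N3 is off the critical path — its longest chain is 17 days, giving 5 of slack.
Now N3→N5→N6→N9 = 11+2+2+8 = 23 is longest, so the finish becomes 23 days.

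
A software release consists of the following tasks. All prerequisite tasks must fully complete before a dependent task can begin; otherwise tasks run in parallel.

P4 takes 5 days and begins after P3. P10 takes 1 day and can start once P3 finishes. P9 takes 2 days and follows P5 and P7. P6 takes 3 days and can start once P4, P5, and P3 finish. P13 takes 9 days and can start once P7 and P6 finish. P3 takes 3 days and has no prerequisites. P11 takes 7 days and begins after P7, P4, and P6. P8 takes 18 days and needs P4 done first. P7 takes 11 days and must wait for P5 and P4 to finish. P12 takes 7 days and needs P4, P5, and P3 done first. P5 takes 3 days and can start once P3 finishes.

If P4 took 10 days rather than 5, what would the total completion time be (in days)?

33

Actual critical path: P3→P4→P7→P13 = 3+5+11+9 = 28 ⇒ 28 days.
Since P4 is critical, the +5 change carries straight to that chain (now 33 days).
The critical path is still P3→P4→P7→P13; finish is now 33 days.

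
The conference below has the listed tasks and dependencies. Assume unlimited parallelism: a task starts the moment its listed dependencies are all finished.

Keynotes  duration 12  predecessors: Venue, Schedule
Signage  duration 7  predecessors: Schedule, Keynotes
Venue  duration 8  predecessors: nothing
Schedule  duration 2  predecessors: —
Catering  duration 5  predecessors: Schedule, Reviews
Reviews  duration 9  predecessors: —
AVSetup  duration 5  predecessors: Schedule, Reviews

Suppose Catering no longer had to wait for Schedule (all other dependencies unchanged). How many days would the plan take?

27

With the dependency in place, Venue→Keynotes→Signage = 8+12+7 = 27 sets the finish at 27 days.
Dropping Schedule→Catering doesn't change Catering's earliest start (9); another predecessor still binds.
The longest chain is now Venue→Keynotes→Signage = 8+12+7 = 27, so the plan takes 27 days.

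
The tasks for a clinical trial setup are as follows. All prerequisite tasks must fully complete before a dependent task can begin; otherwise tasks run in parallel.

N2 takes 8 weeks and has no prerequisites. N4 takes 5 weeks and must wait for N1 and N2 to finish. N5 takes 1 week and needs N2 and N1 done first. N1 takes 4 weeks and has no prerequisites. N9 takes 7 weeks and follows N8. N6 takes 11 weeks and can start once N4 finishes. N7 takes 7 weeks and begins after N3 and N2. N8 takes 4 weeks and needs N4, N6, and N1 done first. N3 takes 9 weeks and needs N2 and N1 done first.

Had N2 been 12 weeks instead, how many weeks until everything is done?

39

As given, the longest chain is N2→N4→N6→N8→N9 = 8+5+11+4+7 = 35, so the finish is 35 weeks.
N2 is on the critical path; changing it to 12 makes that path 39 weeks.
That remains the longest chain; total 39 weeks.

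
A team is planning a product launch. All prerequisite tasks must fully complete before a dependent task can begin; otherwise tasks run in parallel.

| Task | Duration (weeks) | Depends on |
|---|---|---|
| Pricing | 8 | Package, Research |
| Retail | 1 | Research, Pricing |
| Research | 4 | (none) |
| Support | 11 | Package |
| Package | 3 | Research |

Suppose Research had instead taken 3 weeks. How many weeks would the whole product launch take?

17

Actual critical path: Research→Package→Support = 4+3+11 = 18 ⇒ 18 weeks.
Since Research is critical, the -1 change carries straight to that chain (now 17 weeks).
No other chain overtakes it, so the finish is 17 weeks.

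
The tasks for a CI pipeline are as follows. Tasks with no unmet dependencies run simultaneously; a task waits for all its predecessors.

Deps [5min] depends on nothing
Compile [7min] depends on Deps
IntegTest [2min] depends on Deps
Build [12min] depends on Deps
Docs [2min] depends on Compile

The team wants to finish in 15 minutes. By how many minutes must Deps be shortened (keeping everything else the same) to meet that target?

Current finish: 17 minutes; target: 15.
Deps is on every critical path, so each minute cut from Deps cuts the finish by one (this holds down to a finish of 13).
Need 17 − 15 = 2 minutes off Deps → Deps becomes 3 minutes, finish becomes 15.

2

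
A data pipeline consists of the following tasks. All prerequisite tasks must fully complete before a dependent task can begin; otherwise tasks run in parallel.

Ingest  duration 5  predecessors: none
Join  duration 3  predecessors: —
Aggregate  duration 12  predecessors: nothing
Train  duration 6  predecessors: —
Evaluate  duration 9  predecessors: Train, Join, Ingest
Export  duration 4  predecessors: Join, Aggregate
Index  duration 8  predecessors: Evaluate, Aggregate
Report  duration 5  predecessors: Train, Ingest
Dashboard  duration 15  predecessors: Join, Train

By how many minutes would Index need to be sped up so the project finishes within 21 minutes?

2

Current finish: 23 minutes; target: 21.
Index is on every critical path, so each minute cut from Index cuts the finish by one (this holds down to a finish of 21).
Need 23 − 21 = 2 minutes off Index → Index becomes 6 minutes, finish becomes 21.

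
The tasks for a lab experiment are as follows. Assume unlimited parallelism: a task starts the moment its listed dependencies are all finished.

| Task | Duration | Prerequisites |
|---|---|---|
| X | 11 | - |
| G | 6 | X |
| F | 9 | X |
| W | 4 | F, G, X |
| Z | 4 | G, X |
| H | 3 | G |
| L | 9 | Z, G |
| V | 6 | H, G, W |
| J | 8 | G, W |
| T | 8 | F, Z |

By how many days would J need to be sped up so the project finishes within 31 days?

Current finish: 32 days; target: 31.
J is on every critical path, so each day cut from J cuts the finish by one (this holds down to a finish of 30).
Need 32 − 31 = 1 day off J → J becomes 7 days, finish becomes 31.

1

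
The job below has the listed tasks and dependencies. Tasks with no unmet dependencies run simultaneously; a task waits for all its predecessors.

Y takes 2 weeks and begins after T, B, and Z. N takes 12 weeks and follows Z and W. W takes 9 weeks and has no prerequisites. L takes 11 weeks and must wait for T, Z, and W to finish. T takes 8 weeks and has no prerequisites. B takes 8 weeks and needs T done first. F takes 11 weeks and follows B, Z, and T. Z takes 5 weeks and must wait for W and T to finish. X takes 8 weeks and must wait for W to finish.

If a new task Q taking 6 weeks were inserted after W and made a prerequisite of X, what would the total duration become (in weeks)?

Originally the job takes 27 weeks.
With Q inserted, X now waits for max(W, Q).
New critical path: T→B→F = 8+8+11 = 27 ⇒ 27 weeks.

27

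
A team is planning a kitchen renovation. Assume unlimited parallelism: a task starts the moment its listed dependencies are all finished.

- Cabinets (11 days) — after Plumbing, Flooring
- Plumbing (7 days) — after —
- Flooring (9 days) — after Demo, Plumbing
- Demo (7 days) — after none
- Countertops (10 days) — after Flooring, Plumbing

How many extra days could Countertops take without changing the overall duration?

The longest chain is Demo→Flooring→Cabinets = 7+9+11 = 27; overall finish 27 days.
The longest chain containing Countertops totals 26 days.
Float = 27 − 26 = 1.

1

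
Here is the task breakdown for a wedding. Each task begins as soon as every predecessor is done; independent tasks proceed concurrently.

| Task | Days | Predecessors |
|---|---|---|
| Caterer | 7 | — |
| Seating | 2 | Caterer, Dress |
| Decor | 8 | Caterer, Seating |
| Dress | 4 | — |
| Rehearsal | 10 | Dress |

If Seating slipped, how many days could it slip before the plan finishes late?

Critical path: Caterer→Seating→Decor = 7+2+8 = 17, so the finish is 17 days.
The longest chain containing Seating totals 17 days.
Slack of Seating = 7 − 7 = 0 days.

0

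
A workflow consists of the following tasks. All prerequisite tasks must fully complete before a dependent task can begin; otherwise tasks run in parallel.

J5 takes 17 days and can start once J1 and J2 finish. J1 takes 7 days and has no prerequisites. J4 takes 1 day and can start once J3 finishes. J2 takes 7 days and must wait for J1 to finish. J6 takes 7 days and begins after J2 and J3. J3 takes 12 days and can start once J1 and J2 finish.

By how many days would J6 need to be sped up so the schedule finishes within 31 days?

Current finish: 33 days; target: 31.
J6 is on every critical path, so each day cut from J6 cuts the finish by one (this holds down to a finish of 31).
Need 33 − 31 = 2 days off J6 → J6 becomes 5 days, finish becomes 31.

2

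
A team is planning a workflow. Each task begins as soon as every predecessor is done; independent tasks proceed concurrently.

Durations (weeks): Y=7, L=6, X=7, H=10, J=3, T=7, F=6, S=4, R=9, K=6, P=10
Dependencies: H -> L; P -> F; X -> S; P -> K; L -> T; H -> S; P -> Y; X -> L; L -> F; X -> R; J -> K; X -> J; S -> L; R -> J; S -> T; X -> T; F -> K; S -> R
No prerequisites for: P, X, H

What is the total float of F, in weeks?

0

Critical path: H→S→L→F→K = 10+4+6+6+6 = 32, so the finish is 32 weeks.
Longest path through F: 32 weeks (earliest finish 26, latest finish 26).
Float = 32 − 32 = 0.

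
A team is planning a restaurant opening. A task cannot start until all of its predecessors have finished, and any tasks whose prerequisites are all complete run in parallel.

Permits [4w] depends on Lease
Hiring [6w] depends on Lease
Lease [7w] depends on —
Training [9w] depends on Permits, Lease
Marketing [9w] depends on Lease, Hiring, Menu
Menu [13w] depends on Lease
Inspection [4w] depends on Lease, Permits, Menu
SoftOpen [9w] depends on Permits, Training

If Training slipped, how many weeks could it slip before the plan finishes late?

Critical path: Lease→Permits→Training→SoftOpen = 7+4+9+9 = 29, so the finish is 29 weeks.
The longest chain containing Training totals 29 weeks.
Slack of Training = 11 − 11 = 0 weeks.

0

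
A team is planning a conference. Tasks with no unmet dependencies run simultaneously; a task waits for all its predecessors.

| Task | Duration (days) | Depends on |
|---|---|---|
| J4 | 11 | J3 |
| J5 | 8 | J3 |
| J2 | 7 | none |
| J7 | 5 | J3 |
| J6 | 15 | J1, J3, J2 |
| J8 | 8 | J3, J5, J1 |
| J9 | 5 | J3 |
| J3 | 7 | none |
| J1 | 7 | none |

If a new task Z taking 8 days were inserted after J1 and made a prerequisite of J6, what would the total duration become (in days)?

30

Originally the project takes 23 days.
With Z inserted, J6 now waits for max(J1, J3, J2, Z).
New critical path: J1→Z→J6 = 7+8+15 = 30 ⇒ 30 days.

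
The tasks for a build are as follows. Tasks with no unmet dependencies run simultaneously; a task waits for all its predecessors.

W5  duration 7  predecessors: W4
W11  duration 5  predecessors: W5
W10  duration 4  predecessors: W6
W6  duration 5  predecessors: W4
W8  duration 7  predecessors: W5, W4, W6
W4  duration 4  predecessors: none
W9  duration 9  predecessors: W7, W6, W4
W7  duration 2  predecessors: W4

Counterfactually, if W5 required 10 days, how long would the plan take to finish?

21

Critical path before the change: W4→W5→W8 = 4+7+7 = 18 giving 18 days.
Since W5 is critical, the +3 change carries straight to that chain (now 21 days).
The critical path is still W4→W5→W8; finish is now 21 days.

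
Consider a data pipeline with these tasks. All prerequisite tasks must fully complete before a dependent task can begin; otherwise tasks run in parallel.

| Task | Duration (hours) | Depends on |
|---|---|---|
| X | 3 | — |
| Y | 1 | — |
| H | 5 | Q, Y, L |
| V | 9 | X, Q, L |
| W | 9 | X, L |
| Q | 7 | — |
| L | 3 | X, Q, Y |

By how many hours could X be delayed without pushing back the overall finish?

The longest chain is Q→L→V = 7+3+9 = 19; overall finish 19 hours.
X finishes as early as 3 and must finish by 7.
So X can slip 7 − 3 = 4 hours.

4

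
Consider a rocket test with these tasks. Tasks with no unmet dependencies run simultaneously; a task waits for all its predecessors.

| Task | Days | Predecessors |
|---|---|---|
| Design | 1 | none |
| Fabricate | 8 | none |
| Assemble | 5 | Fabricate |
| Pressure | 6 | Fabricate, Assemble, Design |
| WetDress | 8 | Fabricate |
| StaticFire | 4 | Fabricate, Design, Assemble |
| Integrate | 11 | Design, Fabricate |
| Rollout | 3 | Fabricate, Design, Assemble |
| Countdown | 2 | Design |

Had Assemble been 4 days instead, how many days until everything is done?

19

Actual critical path: Fabricate→Assemble→Pressure = 8+5+6 = 19 ⇒ 19 days.
Assemble lies on that path, so at 4 days the path becomes 18 days.
New critical path: Fabricate→Integrate = 8+11 = 19 ⇒ 19 days.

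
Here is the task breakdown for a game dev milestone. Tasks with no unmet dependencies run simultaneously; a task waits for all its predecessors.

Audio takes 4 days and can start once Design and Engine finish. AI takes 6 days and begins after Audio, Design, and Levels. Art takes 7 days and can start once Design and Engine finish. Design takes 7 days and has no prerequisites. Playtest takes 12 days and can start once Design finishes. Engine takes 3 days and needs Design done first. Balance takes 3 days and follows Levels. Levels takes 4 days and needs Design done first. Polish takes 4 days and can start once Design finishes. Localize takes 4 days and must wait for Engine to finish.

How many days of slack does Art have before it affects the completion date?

Critical path: Design→Engine→Audio→AI = 7+3+4+6 = 20, so the finish is 20 days.
Art finishes as early as 17 and must finish by 20.
Float = 20 − 17 = 3.

3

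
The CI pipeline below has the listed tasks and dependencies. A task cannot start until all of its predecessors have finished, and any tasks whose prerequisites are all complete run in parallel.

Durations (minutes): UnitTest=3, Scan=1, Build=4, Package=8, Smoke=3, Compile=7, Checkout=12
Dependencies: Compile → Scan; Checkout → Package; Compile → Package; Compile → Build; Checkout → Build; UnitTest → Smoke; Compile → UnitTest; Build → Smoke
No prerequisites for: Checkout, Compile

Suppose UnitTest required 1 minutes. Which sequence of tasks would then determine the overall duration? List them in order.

Critical path before the change: Checkout→Package = 12+8 = 20 giving 20 minutes.
UnitTest is off the critical path — its longest chain is 13 minutes, giving 7 of slack.
That remains the longest chain; total 20 minutes.

Checkout, Package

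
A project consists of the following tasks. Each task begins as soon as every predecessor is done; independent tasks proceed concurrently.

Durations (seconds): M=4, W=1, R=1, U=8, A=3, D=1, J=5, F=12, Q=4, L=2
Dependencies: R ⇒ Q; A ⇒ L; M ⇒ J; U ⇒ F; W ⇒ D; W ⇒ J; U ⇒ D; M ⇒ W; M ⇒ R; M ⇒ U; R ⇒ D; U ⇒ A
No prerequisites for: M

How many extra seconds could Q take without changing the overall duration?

M→U→F = 4+8+12 = 24 sets the makespan at 24 seconds.
Longest path through Q: 9 seconds (earliest finish 9, latest finish 24).
So Q can slip 24 − 9 = 15 seconds.

15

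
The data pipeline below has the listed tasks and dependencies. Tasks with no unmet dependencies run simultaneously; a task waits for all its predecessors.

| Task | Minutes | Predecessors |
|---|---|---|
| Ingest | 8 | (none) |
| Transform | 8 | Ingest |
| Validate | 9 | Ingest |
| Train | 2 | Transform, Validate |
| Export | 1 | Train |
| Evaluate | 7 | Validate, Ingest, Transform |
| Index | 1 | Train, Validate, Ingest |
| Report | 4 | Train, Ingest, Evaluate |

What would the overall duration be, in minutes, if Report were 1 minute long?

Critical path before the change: Ingest→Validate→Evaluate→Report = 8+9+7+4 = 28 giving 28 minutes.
Report lies on that path, so at 1 minute the path becomes 25 minutes.
The critical path is still Ingest→Validate→Evaluate→Report; finish is now 25 minutes.

25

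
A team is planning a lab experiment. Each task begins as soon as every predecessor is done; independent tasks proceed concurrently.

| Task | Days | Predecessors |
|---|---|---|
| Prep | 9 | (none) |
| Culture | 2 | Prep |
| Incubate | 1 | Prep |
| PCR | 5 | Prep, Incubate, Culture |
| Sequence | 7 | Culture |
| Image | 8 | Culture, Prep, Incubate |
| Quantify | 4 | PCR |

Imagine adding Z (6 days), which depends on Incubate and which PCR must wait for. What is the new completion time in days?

25

Originally the job takes 20 days.
With Z inserted, PCR now waits for max(Prep, Incubate, Culture, Z).
New critical path: Prep→Incubate→Z→PCR→Quantify = 9+1+6+5+4 = 25 ⇒ 25 days.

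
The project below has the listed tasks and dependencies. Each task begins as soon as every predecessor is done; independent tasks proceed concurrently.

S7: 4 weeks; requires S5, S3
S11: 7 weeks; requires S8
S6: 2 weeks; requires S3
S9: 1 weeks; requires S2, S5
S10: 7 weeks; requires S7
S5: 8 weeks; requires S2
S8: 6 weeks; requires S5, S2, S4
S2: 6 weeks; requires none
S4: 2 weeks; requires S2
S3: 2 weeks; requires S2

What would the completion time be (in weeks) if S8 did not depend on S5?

25

Original critical path: S2→S5→S8→S11 = 6+8+6+7 = 27 ⇒ 27 weeks.
Without S5→S8, S8's earliest start moves from 14 to 8.
The longest chain is now S2→S5→S7→S10 = 6+8+4+7 = 25, so the project takes 25 weeks.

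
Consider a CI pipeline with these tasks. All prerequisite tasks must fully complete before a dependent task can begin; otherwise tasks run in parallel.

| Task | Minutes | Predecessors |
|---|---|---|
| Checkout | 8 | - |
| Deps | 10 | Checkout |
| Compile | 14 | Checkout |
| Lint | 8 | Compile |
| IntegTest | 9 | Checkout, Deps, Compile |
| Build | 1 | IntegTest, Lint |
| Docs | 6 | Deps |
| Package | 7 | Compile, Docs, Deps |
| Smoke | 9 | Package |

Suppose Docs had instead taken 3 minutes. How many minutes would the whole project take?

38

Critical path before the change: Checkout→Deps→Docs→Package→Smoke = 8+10+6+7+9 = 40 giving 40 minutes.
Docs is on the critical path; changing it to 3 makes that path 37 minutes.
Now Checkout→Compile→Package→Smoke = 8+14+7+9 = 38 is longest, so the finish becomes 38 minutes.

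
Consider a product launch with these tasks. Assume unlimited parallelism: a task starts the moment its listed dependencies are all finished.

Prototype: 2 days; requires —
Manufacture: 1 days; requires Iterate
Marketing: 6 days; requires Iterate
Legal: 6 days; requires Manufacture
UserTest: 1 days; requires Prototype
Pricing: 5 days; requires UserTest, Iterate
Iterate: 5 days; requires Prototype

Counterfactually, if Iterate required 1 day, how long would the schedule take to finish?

10

Baseline: Prototype→Iterate→Manufacture→Legal = 2+5+1+6 = 14 → 14 days.
Iterate lies on that path, so at 1 day the path becomes 10 days.
That remains the longest chain; total 10 days.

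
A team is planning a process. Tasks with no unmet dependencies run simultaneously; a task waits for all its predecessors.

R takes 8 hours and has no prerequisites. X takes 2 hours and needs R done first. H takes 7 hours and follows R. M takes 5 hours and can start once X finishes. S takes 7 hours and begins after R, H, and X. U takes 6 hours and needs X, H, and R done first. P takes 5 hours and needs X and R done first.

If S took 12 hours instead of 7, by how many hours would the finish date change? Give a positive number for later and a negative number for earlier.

The binding path is R→H→S = 8+7+7 = 22; finish at 22 hours.
Since S is critical, the +5 change carries straight to that chain (now 27 hours).
The critical path is still R→H→S; finish is now 27 hours.
Change in finish: 27 − 22 = +5 hours.

5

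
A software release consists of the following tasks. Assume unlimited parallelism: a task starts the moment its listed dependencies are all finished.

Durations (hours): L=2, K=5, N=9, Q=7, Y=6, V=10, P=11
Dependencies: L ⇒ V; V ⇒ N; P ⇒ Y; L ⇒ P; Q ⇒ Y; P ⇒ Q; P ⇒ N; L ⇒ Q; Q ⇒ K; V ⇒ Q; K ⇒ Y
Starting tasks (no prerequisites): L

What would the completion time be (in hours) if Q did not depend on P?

Original critical path: L→P→Q→K→Y = 2+11+7+5+6 = 31 ⇒ 31 hours.
Without P→Q, Q's earliest start moves from 13 to 12.
After: L→V→Q→K→Y = 2+10+7+5+6 = 30 → 30 hours.

30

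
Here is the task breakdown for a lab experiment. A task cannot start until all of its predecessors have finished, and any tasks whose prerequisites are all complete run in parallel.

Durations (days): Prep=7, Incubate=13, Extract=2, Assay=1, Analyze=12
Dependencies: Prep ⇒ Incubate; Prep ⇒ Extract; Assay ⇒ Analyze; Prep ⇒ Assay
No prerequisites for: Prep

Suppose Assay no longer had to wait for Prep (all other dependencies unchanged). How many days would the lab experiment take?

Original critical path: Prep→Incubate = 7+13 = 20 ⇒ 20 days.
Without Prep→Assay, Assay's earliest start moves from 7 to 0.
After: Prep→Incubate = 7+13 = 20 → 20 days.

20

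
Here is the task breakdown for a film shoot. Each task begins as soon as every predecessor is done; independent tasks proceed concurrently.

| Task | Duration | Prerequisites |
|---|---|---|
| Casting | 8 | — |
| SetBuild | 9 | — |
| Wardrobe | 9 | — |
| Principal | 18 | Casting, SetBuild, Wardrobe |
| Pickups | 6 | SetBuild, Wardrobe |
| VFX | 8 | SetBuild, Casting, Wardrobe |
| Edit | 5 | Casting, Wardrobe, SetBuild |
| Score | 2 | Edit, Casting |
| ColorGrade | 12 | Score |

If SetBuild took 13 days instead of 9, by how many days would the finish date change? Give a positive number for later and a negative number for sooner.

4

Baseline: SetBuild→Edit→Score→ColorGrade = 9+5+2+12 = 28 → 28 days.
SetBuild is on the critical path; changing it to 13 makes that path 32 days.
That remains the longest chain; total 32 days.
Change in finish: 32 − 28 = +4 days.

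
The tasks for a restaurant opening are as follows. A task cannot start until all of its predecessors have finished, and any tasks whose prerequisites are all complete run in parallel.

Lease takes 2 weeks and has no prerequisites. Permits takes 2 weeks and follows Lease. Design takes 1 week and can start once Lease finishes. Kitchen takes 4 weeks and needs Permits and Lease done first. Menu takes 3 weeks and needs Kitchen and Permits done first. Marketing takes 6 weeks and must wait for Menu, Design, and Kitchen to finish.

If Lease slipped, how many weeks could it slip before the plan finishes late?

Critical path: Lease→Permits→Kitchen→Menu→Marketing = 2+2+4+3+6 = 17, so the finish is 17 weeks.
Lease finishes as early as 2 and must finish by 2.
Slack of Lease = 0 − 0 = 0 weeks.

0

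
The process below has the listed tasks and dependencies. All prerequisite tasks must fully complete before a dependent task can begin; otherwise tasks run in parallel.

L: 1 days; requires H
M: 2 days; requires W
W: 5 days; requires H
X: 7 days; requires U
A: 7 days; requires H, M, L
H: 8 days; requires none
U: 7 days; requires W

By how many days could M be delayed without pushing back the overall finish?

5

Critical path: H→W→U→X = 8+5+7+7 = 27, so the finish is 27 days.
M finishes as early as 15 and must finish by 20.
So M can slip 20 − 15 = 5 days.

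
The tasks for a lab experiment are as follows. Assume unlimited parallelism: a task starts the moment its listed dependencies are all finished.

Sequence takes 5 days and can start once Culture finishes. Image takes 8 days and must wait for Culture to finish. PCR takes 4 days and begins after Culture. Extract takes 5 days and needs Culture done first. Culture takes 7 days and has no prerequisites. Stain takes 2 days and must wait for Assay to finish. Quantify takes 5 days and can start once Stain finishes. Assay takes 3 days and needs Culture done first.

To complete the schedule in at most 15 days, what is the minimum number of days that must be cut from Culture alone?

2

Current finish: 17 days; target: 15.
Culture is on every critical path, so each day cut from Culture cuts the finish by one (this holds down to a finish of 11).
Need 17 − 15 = 2 days off Culture → Culture becomes 5 days, finish becomes 15.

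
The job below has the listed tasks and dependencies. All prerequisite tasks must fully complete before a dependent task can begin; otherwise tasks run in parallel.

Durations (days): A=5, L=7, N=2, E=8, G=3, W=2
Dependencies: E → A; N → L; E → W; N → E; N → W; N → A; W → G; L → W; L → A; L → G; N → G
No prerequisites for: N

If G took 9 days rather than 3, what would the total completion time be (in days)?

21

As given, the longest chain is N→E→W→G = 2+8+2+3 = 15, so the finish is 15 days.
G lies on that path, so at 9 days the path becomes 21 days.
That remains the longest chain; total 21 days.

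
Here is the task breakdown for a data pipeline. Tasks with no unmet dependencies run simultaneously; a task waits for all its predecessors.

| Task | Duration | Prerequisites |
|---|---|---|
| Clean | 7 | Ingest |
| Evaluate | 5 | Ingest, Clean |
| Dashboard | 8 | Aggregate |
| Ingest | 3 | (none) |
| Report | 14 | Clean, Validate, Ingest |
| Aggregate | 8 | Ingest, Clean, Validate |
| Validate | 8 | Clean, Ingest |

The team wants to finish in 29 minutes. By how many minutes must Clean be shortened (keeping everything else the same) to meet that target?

Current finish: 34 minutes; target: 29.
Clean is on every critical path, so each minute cut from Clean cuts the finish by one (this holds down to a finish of 28).
Need 34 − 29 = 5 minutes off Clean → Clean becomes 2 minutes, finish becomes 29.

5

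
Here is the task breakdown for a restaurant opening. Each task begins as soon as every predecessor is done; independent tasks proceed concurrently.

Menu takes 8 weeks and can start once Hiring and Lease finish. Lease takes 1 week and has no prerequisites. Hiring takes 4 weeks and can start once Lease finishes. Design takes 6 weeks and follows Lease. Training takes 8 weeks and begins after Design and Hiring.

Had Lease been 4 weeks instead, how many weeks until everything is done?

18

The binding path is Lease→Design→Training = 1+6+8 = 15; finish at 15 weeks.
Lease is on the critical path; changing it to 4 makes that path 18 weeks.
The critical path is still Lease→Design→Training; finish is now 18 weeks.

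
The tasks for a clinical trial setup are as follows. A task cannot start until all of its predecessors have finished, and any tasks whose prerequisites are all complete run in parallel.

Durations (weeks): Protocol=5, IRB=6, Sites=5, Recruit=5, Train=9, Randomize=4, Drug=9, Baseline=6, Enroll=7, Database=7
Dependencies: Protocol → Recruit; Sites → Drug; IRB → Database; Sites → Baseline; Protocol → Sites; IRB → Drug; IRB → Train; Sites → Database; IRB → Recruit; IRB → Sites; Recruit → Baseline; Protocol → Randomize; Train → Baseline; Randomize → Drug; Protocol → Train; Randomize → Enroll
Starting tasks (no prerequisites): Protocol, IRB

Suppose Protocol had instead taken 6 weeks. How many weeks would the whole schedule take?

Critical path before the change: IRB→Train→Baseline = 6+9+6 = 21 giving 21 weeks.
The longest path through Protocol is only 20 weeks, so Protocol has float 1.
New critical path: Protocol→Train→Baseline = 6+9+6 = 21 ⇒ 21 weeks.

21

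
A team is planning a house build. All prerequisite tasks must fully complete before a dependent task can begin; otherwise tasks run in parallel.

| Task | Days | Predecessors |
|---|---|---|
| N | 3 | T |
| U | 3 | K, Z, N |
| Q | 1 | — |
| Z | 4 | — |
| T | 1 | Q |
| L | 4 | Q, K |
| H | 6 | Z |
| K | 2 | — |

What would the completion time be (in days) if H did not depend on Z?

Original critical path: Z→H = 4+6 = 10 ⇒ 10 days.
Without Z→H, H's earliest start moves from 4 to 0.
The longest chain is now Q→T→N→U = 1+1+3+3 = 8, so the project takes 8 days.

8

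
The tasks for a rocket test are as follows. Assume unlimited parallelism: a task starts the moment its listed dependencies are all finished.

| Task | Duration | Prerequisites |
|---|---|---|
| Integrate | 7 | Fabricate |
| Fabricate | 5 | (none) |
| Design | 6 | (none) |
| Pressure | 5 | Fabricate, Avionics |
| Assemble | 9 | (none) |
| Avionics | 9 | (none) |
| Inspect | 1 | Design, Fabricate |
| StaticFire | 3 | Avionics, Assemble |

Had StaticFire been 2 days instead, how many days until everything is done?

14

Actual critical path: Avionics→Pressure = 9+5 = 14 ⇒ 14 days.
StaticFire has 2 days of float (longest path through it is 12).
The critical path is still Avionics→Pressure; finish is now 14 days.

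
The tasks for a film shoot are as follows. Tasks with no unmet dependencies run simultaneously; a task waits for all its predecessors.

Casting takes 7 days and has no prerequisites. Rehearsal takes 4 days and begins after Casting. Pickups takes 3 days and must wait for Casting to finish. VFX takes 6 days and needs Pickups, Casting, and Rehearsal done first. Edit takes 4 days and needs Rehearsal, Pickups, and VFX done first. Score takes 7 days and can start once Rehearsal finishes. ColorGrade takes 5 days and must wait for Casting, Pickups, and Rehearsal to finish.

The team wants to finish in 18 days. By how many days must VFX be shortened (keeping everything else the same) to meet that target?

Current finish: 21 days; target: 18.
VFX is on every critical path, so each day cut from VFX cuts the finish by one (this holds down to a finish of 18).
Need 21 − 18 = 3 days off VFX → VFX becomes 3 days, finish becomes 18.

3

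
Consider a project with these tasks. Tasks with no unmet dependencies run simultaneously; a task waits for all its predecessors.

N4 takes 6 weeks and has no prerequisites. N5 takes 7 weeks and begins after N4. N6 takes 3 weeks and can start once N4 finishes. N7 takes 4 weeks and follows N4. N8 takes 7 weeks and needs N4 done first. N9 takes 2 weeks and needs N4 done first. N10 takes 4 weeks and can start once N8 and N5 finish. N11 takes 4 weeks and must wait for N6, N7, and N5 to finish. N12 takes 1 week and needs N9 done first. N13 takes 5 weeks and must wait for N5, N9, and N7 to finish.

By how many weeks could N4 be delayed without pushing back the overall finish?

Critical path: N4→N5→N13 = 6+7+5 = 18, so the finish is 18 weeks.
Longest path through N4: 18 weeks (earliest finish 6, latest finish 6).
Slack of N4 = 0 − 0 = 0 weeks.

0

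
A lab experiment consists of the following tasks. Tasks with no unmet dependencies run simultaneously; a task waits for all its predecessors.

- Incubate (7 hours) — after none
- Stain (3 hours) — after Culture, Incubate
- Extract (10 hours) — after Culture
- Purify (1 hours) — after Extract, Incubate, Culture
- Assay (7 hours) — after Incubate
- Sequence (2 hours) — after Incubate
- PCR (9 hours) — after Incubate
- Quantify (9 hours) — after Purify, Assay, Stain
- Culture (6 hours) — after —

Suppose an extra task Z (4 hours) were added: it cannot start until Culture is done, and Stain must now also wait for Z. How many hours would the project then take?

26

Originally the project takes 26 hours.
With Z inserted, Stain now waits for max(Culture, Incubate, Z).
New critical path: Culture→Extract→Purify→Quantify = 6+10+1+9 = 26 ⇒ 26 hours.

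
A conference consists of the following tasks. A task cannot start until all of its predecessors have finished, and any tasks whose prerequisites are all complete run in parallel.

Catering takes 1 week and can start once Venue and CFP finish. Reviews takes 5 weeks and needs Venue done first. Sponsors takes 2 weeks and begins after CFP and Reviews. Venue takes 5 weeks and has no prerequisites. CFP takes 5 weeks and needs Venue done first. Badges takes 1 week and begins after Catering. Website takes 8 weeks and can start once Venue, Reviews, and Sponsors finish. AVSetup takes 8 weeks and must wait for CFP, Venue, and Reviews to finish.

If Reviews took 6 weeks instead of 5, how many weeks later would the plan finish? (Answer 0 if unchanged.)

Baseline: Venue→Reviews→Sponsors→Website = 5+5+2+8 = 20 → 20 weeks.
Since Reviews is critical, the +1 change carries straight to that chain (now 21 weeks).
No other chain overtakes it, so the finish is 21 weeks.
Change in finish: 21 − 20 = +1 weeks.

1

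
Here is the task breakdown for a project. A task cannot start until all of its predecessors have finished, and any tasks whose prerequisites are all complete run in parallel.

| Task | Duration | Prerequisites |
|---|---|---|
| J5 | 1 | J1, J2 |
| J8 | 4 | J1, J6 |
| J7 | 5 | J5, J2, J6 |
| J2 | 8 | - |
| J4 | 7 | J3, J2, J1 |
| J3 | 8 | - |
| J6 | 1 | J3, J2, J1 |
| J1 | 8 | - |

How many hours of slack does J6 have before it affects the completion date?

1

Critical path: J1→J4 = 8+7 = 15, so the finish is 15 hours.
Longest path through J6: 14 hours (earliest finish 9, latest finish 10).
So J6 can slip 10 − 9 = 1 hour.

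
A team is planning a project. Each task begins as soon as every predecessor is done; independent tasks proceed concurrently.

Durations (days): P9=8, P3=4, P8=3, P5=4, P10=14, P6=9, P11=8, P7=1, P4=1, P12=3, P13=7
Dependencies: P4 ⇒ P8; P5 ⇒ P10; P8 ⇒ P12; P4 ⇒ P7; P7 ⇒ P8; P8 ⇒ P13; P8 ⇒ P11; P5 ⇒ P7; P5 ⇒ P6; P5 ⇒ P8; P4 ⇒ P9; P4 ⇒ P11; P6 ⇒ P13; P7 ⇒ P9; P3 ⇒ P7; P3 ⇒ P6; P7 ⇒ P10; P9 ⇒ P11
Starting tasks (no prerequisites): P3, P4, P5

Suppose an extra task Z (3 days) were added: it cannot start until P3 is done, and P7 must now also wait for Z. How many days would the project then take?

24

Originally the project takes 21 days.
With Z inserted, P7 now waits for max(P4, P5, P3, Z).
New critical path: P3→Z→P7→P9→P11 = 4+3+1+8+8 = 24 ⇒ 24 days.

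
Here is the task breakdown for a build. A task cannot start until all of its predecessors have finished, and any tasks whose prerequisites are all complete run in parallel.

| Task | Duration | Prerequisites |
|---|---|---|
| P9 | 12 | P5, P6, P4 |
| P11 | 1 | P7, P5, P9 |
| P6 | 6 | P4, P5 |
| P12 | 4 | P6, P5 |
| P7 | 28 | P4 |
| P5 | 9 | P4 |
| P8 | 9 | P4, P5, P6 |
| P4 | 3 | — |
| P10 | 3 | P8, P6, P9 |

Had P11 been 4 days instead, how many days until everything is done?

Actual critical path: P4→P5→P6→P9→P10 = 3+9+6+12+3 = 33 ⇒ 33 days.
The longest path through P11 is only 32 days, so P11 has float 1.
The binding chain switches to P4→P7→P11 = 3+28+4 = 35; finish 35 days.

35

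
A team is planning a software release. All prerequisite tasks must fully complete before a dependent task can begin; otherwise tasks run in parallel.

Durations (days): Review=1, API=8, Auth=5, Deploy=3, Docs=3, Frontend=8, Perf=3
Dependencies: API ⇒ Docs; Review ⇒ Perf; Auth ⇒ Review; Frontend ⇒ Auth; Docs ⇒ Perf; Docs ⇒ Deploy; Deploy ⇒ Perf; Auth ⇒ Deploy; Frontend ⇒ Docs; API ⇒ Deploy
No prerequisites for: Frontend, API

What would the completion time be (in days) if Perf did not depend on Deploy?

Original critical path: Frontend→Auth→Deploy→Perf = 8+5+3+3 = 19 ⇒ 19 days.
Without Deploy→Perf, Perf's earliest start moves from 16 to 14.
New critical path: Frontend→Auth→Review→Perf = 8+5+1+3 = 17 ⇒ 17 days.

17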